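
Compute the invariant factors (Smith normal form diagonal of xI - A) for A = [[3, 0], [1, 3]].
The Jordan structure of A has elementary divisors (x - 3)^2. Arranging the block sizes at each eigenvalue in decreasing order and taking row products gives the invariant factors.

Invariant factors (smallest first, each dividing the next): (x - 3)^2.

Check: the last factor (x - 3)^2 is the minimal polynomial, and the product (x - 3)^2 is the characteristic polynomial.

(x - 3)^2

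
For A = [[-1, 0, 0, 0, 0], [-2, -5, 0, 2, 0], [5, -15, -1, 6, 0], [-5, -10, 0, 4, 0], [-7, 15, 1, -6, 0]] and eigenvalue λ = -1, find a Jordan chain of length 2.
v_1 = [[2, 7, -3, 16, 7]]^T, v_2 = [[0, 0, 1, 0, -1]]^T

We seek v_1 ∈ ker((A + I)^2) \ ker(A + I), then set v_{i+1} = (A + I) v_i.

One such chain is v_1 = [[2, 7, -3, 16, 7]]^T, v_2 = [[0, 0, 1, 0, -1]]^T. Check: (A + I) v_2 = [[0, 0, 0, 0, 0]]^T = 0.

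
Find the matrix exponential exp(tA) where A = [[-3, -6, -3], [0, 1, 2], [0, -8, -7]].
A has Jordan form J = [[-3, 1, 0], [0, -3, 0], [0, 0, -3]] with A = PJP^{-1}, so e^{tA} = P e^{tJ} P^{-1}.

For a Jordan block J_k(λ), e^{tJ_k(λ)} = e^{λt} · (I + tN + t^2 N^2/2! + ... + t^{k-1} N^{k-1}/(k-1)!) where N is the nilpotent superdiagonal part.

Assembling the blocks and conjugating back gives the entries of e^{tA} as shown above.

e^{tA} = [[e^{-3*t}, -6*t*e^{-3*t}, -3*t*e^{-3*t}], [0, (4*t + 1)*e^{-3*t}, 2*t*e^{-3*t}], [0, -8*t*e^{-3*t}, (1 - 4*t)*e^{-3*t}]]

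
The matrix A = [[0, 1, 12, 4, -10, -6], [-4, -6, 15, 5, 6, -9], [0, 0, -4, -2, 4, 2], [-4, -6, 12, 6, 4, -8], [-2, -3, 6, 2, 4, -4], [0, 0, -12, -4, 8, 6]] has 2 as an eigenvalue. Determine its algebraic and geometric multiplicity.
The characteristic polynomial is x^3(x - 2)^3, so the factor x - 2 appears with exponent 3: the algebraic multiplicity is 3.

rank(A - 2I) = 3, so the eigenspace has dimension 6 - 3 = 3: the geometric multiplicity is 3.

algebraic multiplicity 3, geometric multiplicity 3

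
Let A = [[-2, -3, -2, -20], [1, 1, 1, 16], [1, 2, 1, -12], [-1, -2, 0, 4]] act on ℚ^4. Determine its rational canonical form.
R = [[0, 0, 0, -16], [1, 0, 0, 16], [0, 1, 0, -12], [0, 0, 1, 4]]

The invariant factors of A (the non-unit diagonal entries of the Smith normal form of xI - A over ℚ[x]) are (x^2 - 2x + 4)^2, each dividing the next. The characteristic polynomial is their product, (x^2 - 2x + 4)^2.

The rational canonical form is the block-diagonal matrix of companion matrices C(f_i):
R = [[0, 0, 0, -16], [1, 0, 0, 16], [0, 1, 0, -12], [0, 0, 1, 4]].

Note the characteristic polynomial does not split into linear factors over ℚ, so A has no Jordan form over ℚ; the rational canonical form exists over any field.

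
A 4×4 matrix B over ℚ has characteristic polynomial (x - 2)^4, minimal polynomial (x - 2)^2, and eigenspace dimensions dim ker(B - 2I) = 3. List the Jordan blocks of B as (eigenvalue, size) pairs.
λ = 2: algebraic multiplicity 4 (exponent in χ_B), largest block size 2 (exponent in m_B), 3 blocks (geometric multiplicity). These force block sizes [2, 1, 1].

Jordan blocks: (2, 2), (2, 1), (2, 1)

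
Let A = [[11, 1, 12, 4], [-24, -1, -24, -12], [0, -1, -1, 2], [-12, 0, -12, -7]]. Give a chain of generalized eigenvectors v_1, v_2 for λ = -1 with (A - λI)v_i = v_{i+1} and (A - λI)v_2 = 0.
We seek v_1 ∈ ker((A + I)^2) \ ker(A + I), then set v_{i+1} = (A + I) v_i.

One such chain is v_1 = [[-2, 5, 1, 2]]^T, v_2 = [[1, 0, -1, 0]]^T. Check: (A + I) v_2 = [[0, 0, 0, 0]]^T = 0.

v_1 = [[-2, 5, 1, 2]]^T, v_2 = [[1, 0, -1, 0]]^T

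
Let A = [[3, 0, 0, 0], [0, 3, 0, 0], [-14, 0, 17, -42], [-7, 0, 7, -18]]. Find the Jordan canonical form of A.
The characteristic polynomial is det(xI - A) = (x - 3)^3(x + 4), so the eigenvalues are -4 (algebraic multiplicity 1), 3 (algebraic multiplicity 3).

For λ = -4: algebraic multiplicity 1 gives one 1×1 block.

For λ = 3: rank(A - 3I) = 1. The eigenspace has dimension 4 - 1 = 3, so there are 3 Jordan blocks; the rank sequence gives block sizes [1, 1, 1].

Assembling the blocks gives the Jordan form J above.

J = [[-4, 0, 0, 0], [0, 3, 0, 0], [0, 0, 3, 0], [0, 0, 0, 3]]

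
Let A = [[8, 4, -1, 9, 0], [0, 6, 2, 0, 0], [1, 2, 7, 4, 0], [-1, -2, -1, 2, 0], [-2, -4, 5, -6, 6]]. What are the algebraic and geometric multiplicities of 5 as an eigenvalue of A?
The characteristic polynomial is (x - 6)^4(x - 5), so the factor x - 5 appears with exponent 1: the algebraic multiplicity is 1.

rank(A - 5I) = 4, so the eigenspace has dimension 5 - 4 = 1: the geometric multiplicity is 1.

algebraic multiplicity 1, geometric multiplicity 1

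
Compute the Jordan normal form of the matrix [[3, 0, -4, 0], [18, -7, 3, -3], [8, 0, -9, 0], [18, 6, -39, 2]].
The characteristic polynomial is det(xI - A) = (x + 1)^2(x + 4)(x + 5), so the eigenvalues are -5 (algebraic multiplicity 1), -4 (algebraic multiplicity 1), -1 (algebraic multiplicity 2).

For λ = -5: algebraic multiplicity 1 gives one 1×1 block.

For λ = -4: algebraic multiplicity 1 gives one 1×1 block.

For λ = -1: rank(A + I) = 2. The eigenspace has dimension 4 - 2 = 2, so there are 2 Jordan blocks; the rank sequence gives block sizes [1, 1].

Assembling the blocks gives the Jordan form J above.

J = [[-5, 0, 0, 0], [0, -4, 0, 0], [0, 0, -1, 0], [0, 0, 0, -1]]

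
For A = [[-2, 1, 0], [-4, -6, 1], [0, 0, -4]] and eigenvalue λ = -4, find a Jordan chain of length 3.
We seek v_1 ∈ ker((A + 4I)^3) \ ker((A + 4I)^2), then set v_{i+1} = (A + 4I) v_i.

One such chain is v_1 = [[0, 0, 1]]^T, v_2 = [[0, 1, 0]]^T, v_3 = [[1, -2, 0]]^T. Check: (A + 4I) v_3 = [[0, 0, 0]]^T = 0.

v_1 = [[0, 0, 1]]^T, v_2 = [[0, 1, 0]]^T, v_3 = [[1, -2, 0]]^T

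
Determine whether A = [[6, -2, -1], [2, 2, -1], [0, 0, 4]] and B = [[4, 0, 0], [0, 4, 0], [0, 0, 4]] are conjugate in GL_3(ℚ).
Both have characteristic polynomial (x - 4)^3, but the minimal polynomial of A is (x - 4)^2 while the minimal polynomial of B is x - 4. The minimal polynomial is a similarity invariant, so A and B are not similar.

No.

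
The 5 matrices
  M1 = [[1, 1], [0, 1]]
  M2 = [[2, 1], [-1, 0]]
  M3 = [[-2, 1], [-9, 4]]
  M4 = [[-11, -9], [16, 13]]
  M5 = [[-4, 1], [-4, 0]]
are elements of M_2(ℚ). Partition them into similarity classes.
2 classes: {M1, M2, M3, M4}, {M5}

Characteristic polynomials: χ_{M1} = (x - 1)^2, χ_{M2} = (x - 1)^2, χ_{M3} = (x - 1)^2, χ_{M4} = (x - 1)^2, χ_{M5} = (x + 2)^2.

{M1, M2, M3, M4}: invariant factors (x - 1)^2.

{M5}: invariant factors (x + 2)^2.

Matrices are similar if and only if their invariant-factor lists agree; the partition into similarity classes is {M1, M2, M3, M4}, {M5}.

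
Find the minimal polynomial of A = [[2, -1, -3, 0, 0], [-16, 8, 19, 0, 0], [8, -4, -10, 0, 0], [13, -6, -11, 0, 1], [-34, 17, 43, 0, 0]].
m_A(x) = x^3

The characteristic polynomial factors as x^5. The minimal polynomial is ∏(x - λ)^{k_λ} where k_λ is the size of the largest Jordan block at λ.

For λ = 0: rank(A) = 3, and the largest Jordan block has size 3 (the smallest k with rank(A^k) = rank(A^(k+1))).

So m_A(x) = x^3.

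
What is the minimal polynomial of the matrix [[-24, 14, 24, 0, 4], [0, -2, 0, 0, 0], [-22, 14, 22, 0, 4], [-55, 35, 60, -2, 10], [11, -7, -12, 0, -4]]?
m_A(x) = (x + 2)^2

The characteristic polynomial factors as (x + 2)^5. The minimal polynomial is ∏(x - λ)^{k_λ} where k_λ is the size of the largest Jordan block at λ.

For λ = -2: rank(A + 2I) = 1, and the largest Jordan block has size 2 (the smallest k with rank((A + 2I)^k) = rank((A + 2I)^(k+1))).

So m_A(x) = (x + 2)^2.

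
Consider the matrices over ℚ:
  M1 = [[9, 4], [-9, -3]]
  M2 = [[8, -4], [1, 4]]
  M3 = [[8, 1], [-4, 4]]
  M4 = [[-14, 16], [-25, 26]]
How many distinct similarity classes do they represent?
Characteristic polynomials: χ_{M1} = (x - 3)^2, χ_{M2} = (x - 6)^2, χ_{M3} = (x - 6)^2, χ_{M4} = (x - 6)^2.

{M1}: invariant factors (x - 3)^2.

{M2, M3, M4}: invariant factors (x - 6)^2.

Matrices are similar if and only if their invariant-factor lists agree; the partition into similarity classes is {M1}, {M2, M3, M4}.

2 classes: {M1}, {M2, M3, M4}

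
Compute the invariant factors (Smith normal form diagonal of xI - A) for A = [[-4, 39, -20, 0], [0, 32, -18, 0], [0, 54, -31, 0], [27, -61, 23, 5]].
(x - 5)^2(x + 4)^2

The Jordan structure of A has elementary divisors (x + 4)^2, (x - 5)^2. Arranging the block sizes at each eigenvalue in decreasing order and taking row products gives the invariant factors.

Invariant factors (smallest first, each dividing the next): (x - 5)^2(x + 4)^2.

Check: the last factor (x - 5)^2(x + 4)^2 is the minimal polynomial, and the product (x - 5)^2(x + 4)^2 is the characteristic polynomial.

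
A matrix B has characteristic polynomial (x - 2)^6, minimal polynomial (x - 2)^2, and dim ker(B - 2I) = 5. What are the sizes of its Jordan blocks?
λ = 2: algebraic multiplicity 6 (exponent in χ_B), largest block size 2 (exponent in m_B), 5 blocks (geometric multiplicity). These force block sizes [2, 1, 1, 1, 1].

Jordan blocks: (2, 2), (2, 1), (2, 1), (2, 1), (2, 1)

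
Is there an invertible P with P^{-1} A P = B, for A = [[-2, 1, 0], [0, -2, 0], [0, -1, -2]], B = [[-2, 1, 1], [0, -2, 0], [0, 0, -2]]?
Two matrices over a field are similar if and only if they have the same invariant factors.

Both A and B have characteristic polynomial (x + 2)^3 and minimal polynomial (x + 2)^2. Computing further, both have invariant factors x + 2, (x + 2)^2. Hence A and B are similar.

Yes.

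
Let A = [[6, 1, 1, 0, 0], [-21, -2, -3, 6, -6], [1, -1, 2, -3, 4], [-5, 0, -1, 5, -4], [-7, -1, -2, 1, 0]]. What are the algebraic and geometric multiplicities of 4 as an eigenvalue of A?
algebraic multiplicity 1, geometric multiplicity 1

The characteristic polynomial is (x - 4)(x - 2)^3(x - 1), so the factor x - 4 appears with exponent 1: the algebraic multiplicity is 1.

rank(A - 4I) = 4, so the eigenspace has dimension 5 - 4 = 1: the geometric multiplicity is 1.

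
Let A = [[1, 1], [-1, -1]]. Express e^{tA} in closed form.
e^{tA} = [[t + 1, t], [-t, 1 - t]]

A has Jordan form J = [[0, 1], [0, 0]] with A = PJP^{-1}, so e^{tA} = P e^{tJ} P^{-1}.

For a Jordan block J_k(λ), e^{tJ_k(λ)} = e^{λt} · (I + tN + t^2 N^2/2! + ... + t^{k-1} N^{k-1}/(k-1)!) where N is the nilpotent superdiagonal part.

Assembling the blocks and conjugating back gives the entries of e^{tA} as shown above.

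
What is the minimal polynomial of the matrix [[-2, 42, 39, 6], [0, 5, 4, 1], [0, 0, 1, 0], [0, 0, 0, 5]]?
The characteristic polynomial factors as (x - 5)^2(x - 1)(x + 2). The minimal polynomial is ∏(x - λ)^{k_λ} where k_λ is the size of the largest Jordan block at λ.

For λ = -2: rank(A + 2I) = 3, and the largest Jordan block has size 1 (the smallest k with rank((A + 2I)^k) = rank((A + 2I)^(k+1))).
For λ = 1: rank(A - I) = 3, and the largest Jordan block has size 1 (the smallest k with rank((A - I)^k) = rank((A - I)^(k+1))).
For λ = 5: rank(A - 5I) = 3, and the largest Jordan block has size 2 (the smallest k with rank((A - 5I)^k) = rank((A - 5I)^(k+1))).

So m_A(x) = (x - 5)^2(x - 1)(x + 2).

m_A(x) = (x - 5)^2(x - 1)(x + 2)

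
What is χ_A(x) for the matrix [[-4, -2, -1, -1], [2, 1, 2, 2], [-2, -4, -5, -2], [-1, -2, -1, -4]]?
xI - A = [[x + 4, 2, 1, 1], [-2, x - 1, -2, -2], [2, 4, x + 5, 2], [1, 2, 1, x + 4]].

Expanding det(xI - A) along the first row:
det(xI - A) = + (x + 4)·det([[x - 1, -2, -2], [4, x + 5, 2], [2, 1, x + 4]]) - (2)·det([[-2, -2, -2], [2, x + 5, 2], [1, 1, x + 4]]) + (1)·det([[-2, x - 1, -2], [2, 4, 2], [1, 2, x + 4]]) - (1)·det([[-2, x - 1, -2], [2, 4, x + 5], [1, 2, 1]]).

Evaluating gives χ_A(x) = x^4 + 12x^3 + 54x^2 + 108x + 81 = (x + 3)^4.

χ_A(x) = (x + 3)^4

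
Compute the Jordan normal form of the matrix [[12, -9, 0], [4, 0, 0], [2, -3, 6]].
The characteristic polynomial is det(xI - A) = (x - 6)^3, so the eigenvalues are 6 (algebraic multiplicity 3).

For λ = 6: rank(A - 6I) = 1, rank((A - 6I)^2) = 0. The eigenspace has dimension 3 - 1 = 2, so there are 2 Jordan blocks; the rank sequence gives block sizes [2, 1].

Assembling the blocks gives the Jordan form J above.

J = [[6, 1, 0], [0, 6, 0], [0, 0, 6]]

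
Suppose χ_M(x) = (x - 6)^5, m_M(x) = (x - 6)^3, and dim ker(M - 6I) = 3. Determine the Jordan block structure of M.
λ = 6: algebraic multiplicity 5 (exponent in χ_M), largest block size 3 (exponent in m_M), 3 blocks (geometric multiplicity). These force block sizes [3, 1, 1].

Jordan blocks: (6, 3), (6, 1), (6, 1)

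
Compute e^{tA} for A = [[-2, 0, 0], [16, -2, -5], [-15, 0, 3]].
e^{tA} = [[e^{-2*t}, 0, 0], [(t + 3*e^{5*t} - 3)*e^{-2*t}, e^{-2*t}, (1 - e^{5*t})*e^{-2*t}], [3*(1 - e^{5*t})*e^{-2*t}, 0, e^{3*t}]]

A has Jordan form J = [[-2, 1, 0], [0, -2, 0], [0, 0, 3]] with A = PJP^{-1}, so e^{tA} = P e^{tJ} P^{-1}.

For a Jordan block J_k(λ), e^{tJ_k(λ)} = e^{λt} · (I + tN + t^2 N^2/2! + ... + t^{k-1} N^{k-1}/(k-1)!) where N is the nilpotent superdiagonal part.

Assembling the blocks and conjugating back gives the entries of e^{tA} as shown above.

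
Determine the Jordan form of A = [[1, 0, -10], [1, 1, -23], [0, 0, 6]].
J = [[1, 1, 0], [0, 1, 0], [0, 0, 6]]

The characteristic polynomial is det(xI - A) = (x - 6)(x - 1)^2, so the eigenvalues are 1 (algebraic multiplicity 2), 6 (algebraic multiplicity 1).

For λ = 1: rank(A - I) = 2, rank((A - I)^2) = 1. The eigenspace has dimension 3 - 2 = 1, so there is 1 Jordan block; the rank sequence gives block sizes [2].

For λ = 6: algebraic multiplicity 1 gives one 1×1 block.

Assembling the blocks gives the Jordan form J above.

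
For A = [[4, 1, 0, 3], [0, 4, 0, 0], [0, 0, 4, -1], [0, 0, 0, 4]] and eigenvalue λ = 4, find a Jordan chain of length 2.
We seek v_1 ∈ ker((A - 4I)^2) \ ker(A - 4I), then set v_{i+1} = (A - 4I) v_i.

One such chain is v_1 = [[0, 1, -2, 0]]^T, v_2 = [[1, 0, 0, 0]]^T. Check: (A - 4I) v_2 = [[0, 0, 0, 0]]^T = 0.

v_1 = [[0, 1, -2, 0]]^T, v_2 = [[1, 0, 0, 0]]^T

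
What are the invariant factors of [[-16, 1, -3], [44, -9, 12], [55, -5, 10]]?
The Jordan structure of A has elementary divisors (x + 5)^2, (x + 5). Arranging the block sizes at each eigenvalue in decreasing order and taking row products gives the invariant factors.

Invariant factors (smallest first, each dividing the next): x + 5, (x + 5)^2.

Check: the last factor (x + 5)^2 is the minimal polynomial, and the product (x + 5)^3 is the characteristic polynomial.

x + 5, (x + 5)^2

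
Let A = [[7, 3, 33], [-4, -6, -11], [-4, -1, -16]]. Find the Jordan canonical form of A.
J = [[-5, 1, 0], [0, -5, 0], [0, 0, -5]]

The characteristic polynomial is det(xI - A) = (x + 5)^3, so the eigenvalues are -5 (algebraic multiplicity 3).

For λ = -5: rank(A + 5I) = 1, rank((A + 5I)^2) = 0. The eigenspace has dimension 3 - 1 = 2, so there are 2 Jordan blocks; the rank sequence gives block sizes [2, 1].

Assembling the blocks gives the Jordan form J above.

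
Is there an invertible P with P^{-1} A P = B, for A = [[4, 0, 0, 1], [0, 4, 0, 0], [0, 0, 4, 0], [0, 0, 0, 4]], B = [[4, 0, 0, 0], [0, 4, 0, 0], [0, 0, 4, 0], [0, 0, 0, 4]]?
Both have characteristic polynomial (x - 4)^4, but the minimal polynomial of A is (x - 4)^2 while the minimal polynomial of B is x - 4. The minimal polynomial is a similarity invariant, so A and B are not similar.

No.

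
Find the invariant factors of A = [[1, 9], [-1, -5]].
The Jordan structure of A has elementary divisors (x + 2)^2. Arranging the block sizes at each eigenvalue in decreasing order and taking row products gives the invariant factors.

Invariant factors (smallest first, each dividing the next): (x + 2)^2.

Check: the last factor (x + 2)^2 is the minimal polynomial, and the product (x + 2)^2 is the characteristic polynomial.

(x + 2)^2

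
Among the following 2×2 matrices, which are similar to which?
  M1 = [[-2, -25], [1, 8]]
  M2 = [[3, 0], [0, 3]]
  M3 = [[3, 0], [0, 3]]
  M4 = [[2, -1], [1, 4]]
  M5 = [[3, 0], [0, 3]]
Characteristic polynomials: χ_{M1} = (x - 3)^2, χ_{M2} = (x - 3)^2, χ_{M3} = (x - 3)^2, χ_{M4} = (x - 3)^2, χ_{M5} = (x - 3)^2.

{M1, M4}: invariant factors (x - 3)^2.

{M2, M3, M5}: invariant factors x - 3, x - 3.

Matrices are similar if and only if their invariant-factor lists agree; the partition into similarity classes is {M1, M4}, {M2, M3, M5}.

2 classes: {M1, M4}, {M2, M3, M5}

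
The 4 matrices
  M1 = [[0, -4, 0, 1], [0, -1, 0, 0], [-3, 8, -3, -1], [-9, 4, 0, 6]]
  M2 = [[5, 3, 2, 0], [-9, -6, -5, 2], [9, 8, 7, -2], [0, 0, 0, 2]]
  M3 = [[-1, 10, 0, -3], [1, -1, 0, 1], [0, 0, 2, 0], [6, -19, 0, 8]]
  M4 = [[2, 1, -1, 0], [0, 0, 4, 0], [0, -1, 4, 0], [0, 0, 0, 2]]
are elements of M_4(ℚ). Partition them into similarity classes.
2 classes: {M1}, {M2, M3, M4}

Characteristic polynomials: χ_{M1} = (x - 3)^2(x + 1)(x + 3), χ_{M2} = (x - 2)^4, χ_{M3} = (x - 2)^4, χ_{M4} = (x - 2)^4.

{M1}: invariant factors (x - 3)^2(x + 1)(x + 3).

{M2, M3, M4}: invariant factors x - 2, (x - 2)^3.

Matrices are similar if and only if their invariant-factor lists agree; the partition into similarity classes is {M1}, {M2, M3, M4}.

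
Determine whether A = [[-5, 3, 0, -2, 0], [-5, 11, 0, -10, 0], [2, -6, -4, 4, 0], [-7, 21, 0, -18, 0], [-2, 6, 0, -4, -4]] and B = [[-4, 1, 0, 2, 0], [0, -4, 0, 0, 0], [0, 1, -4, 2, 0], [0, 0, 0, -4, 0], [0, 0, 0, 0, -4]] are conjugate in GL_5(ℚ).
Two matrices over a field are similar if and only if they have the same invariant factors.

Both A and B have characteristic polynomial (x + 4)^5 and minimal polynomial (x + 4)^2. Computing further, both have invariant factors x + 4, x + 4, x + 4, (x + 4)^2. Hence A and B are similar.

Yes.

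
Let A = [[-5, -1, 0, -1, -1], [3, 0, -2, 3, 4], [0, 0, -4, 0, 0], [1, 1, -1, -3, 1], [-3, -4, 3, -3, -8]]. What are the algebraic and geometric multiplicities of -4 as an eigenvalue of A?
The characteristic polynomial is (x + 4)^5, so the factor x + 4 appears with exponent 5: the algebraic multiplicity is 5.

rank(A + 4I) = 3, so the eigenspace has dimension 5 - 3 = 2: the geometric multiplicity is 2.

Since 2 < 5, A is not diagonalizable.

algebraic multiplicity 5, geometric multiplicity 2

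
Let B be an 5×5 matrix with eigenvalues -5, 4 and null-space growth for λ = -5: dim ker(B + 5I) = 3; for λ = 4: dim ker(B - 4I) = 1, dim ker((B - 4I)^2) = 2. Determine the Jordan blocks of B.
λ = -5: successive nullity increments [3] count blocks of size ≥ k; block sizes are [1, 1, 1].
λ = 4: successive nullity increments [1, 1] count blocks of size ≥ k; block sizes are [2].

Jordan blocks: (-5, 1), (-5, 1), (-5, 1), (4, 2)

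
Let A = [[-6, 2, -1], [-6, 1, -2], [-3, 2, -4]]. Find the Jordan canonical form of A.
The characteristic polynomial is det(xI - A) = (x + 3)^3, so the eigenvalues are -3 (algebraic multiplicity 3).

For λ = -3: rank(A + 3I) = 1, rank((A + 3I)^2) = 0. The eigenspace has dimension 3 - 1 = 2, so there are 2 Jordan blocks; the rank sequence gives block sizes [2, 1].

Assembling the blocks gives the Jordan form J above.

J = [[-3, 1, 0], [0, -3, 0], [0, 0, -3]]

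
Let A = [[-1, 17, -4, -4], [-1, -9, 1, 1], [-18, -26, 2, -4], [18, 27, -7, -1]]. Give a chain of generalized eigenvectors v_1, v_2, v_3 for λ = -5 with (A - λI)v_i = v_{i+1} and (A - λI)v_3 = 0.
v_1 = [[-1, 0, -2, 2]]^T, v_2 = [[-4, 1, -4, 4]]^T, v_3 = [[1, 0, 2, -1]]^T

We seek v_1 ∈ ker((A + 5I)^3) \ ker((A + 5I)^2), then set v_{i+1} = (A + 5I) v_i.

One such chain is v_1 = [[-1, 0, -2, 2]]^T, v_2 = [[-4, 1, -4, 4]]^T, v_3 = [[1, 0, 2, -1]]^T. Check: (A + 5I) v_3 = [[0, 0, 0, 0]]^T = 0.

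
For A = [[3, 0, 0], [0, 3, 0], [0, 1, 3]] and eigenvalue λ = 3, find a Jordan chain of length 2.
We seek v_1 ∈ ker((A - 3I)^2) \ ker(A - 3I), then set v_{i+1} = (A - 3I) v_i.

One such chain is v_1 = [[1, 1, 0]]^T, v_2 = [[0, 0, 1]]^T. Check: (A - 3I) v_2 = [[0, 0, 0]]^T = 0.

v_1 = [[1, 1, 0]]^T, v_2 = [[0, 0, 1]]^T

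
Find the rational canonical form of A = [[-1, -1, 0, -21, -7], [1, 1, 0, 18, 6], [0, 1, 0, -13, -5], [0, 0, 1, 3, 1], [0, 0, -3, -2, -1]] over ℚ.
The invariant factors of A (the non-unit diagonal entries of the Smith normal form of xI - A over ℚ[x]) are (x - 1)^2(x^3 - 4x + 1), each dividing the next. The characteristic polynomial is their product, (x - 1)^2(x^3 - 4x + 1).

The rational canonical form is the block-diagonal matrix of companion matrices C(f_i):
R = [[0, 0, 0, 0, -1], [1, 0, 0, 0, 6], [0, 1, 0, 0, -9], [0, 0, 1, 0, 3], [0, 0, 0, 1, 2]].

Note the characteristic polynomial does not split into linear factors over ℚ, so A has no Jordan form over ℚ; the rational canonical form exists over any field.

R = [[0, 0, 0, 0, -1], [1, 0, 0, 0, 6], [0, 1, 0, 0, -9], [0, 0, 1, 0, 3], [0, 0, 0, 1, 2]]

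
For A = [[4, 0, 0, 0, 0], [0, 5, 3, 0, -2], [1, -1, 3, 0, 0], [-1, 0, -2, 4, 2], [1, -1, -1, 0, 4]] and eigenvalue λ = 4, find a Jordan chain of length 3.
v_1 = [[1, 0, 1, 0, 1]]^T, v_2 = [[0, 1, 0, -1, 0]]^T, v_3 = [[0, 1, -1, 0, -1]]^T

We seek v_1 ∈ ker((A - 4I)^3) \ ker((A - 4I)^2), then set v_{i+1} = (A - 4I) v_i.

One such chain is v_1 = [[1, 0, 1, 0, 1]]^T, v_2 = [[0, 1, 0, -1, 0]]^T, v_3 = [[0, 1, -1, 0, -1]]^T. Check: (A - 4I) v_3 = [[0, 0, 0, 0, 0]]^T = 0.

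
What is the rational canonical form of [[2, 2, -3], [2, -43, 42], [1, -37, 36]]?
The invariant factors of A (the non-unit diagonal entries of the Smith normal form of xI - A over ℚ[x]) are (x - 3)(x + 3)(x + 5), each dividing the next. The characteristic polynomial is their product, (x - 3)(x + 3)(x + 5).

The rational canonical form is the block-diagonal matrix of companion matrices C(f_i):
R = [[0, 0, 45], [1, 0, 9], [0, 1, -5]].

R = [[0, 0, 45], [1, 0, 9], [0, 1, -5]]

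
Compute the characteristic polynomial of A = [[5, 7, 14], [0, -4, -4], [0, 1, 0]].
xI - A = [[x - 5, -7, -14], [0, x + 4, 4], [0, -1, x]].

Expanding det(xI - A) along the first row:
det(xI - A) = + (x - 5)·det([[x + 4, 4], [-1, x]]) - (-7)·det([[0, 4], [0, x]]) + (-14)·det([[0, x + 4], [0, -1]]).

Evaluating gives χ_A(x) = x^3 - x^2 - 16x - 20 = (x - 5)(x + 2)^2.

χ_A(x) = (x - 5)(x + 2)^2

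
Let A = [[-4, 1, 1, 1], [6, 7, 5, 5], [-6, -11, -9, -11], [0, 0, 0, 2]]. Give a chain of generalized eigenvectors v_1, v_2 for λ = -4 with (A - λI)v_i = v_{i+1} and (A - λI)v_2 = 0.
We seek v_1 ∈ ker((A + 4I)^2) \ ker(A + 4I), then set v_{i+1} = (A + 4I) v_i.

One such chain is v_1 = [[0, -1, 2, 0]]^T, v_2 = [[1, -1, 1, 0]]^T. Check: (A + 4I) v_2 = [[0, 0, 0, 0]]^T = 0.

v_1 = [[0, -1, 2, 0]]^T, v_2 = [[1, -1, 1, 0]]^T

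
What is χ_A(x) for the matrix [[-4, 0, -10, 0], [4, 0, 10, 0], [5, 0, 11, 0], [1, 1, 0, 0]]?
χ_A(x) = x^2(x - 6)(x - 1)

xI - A = [[x + 4, 0, 10, 0], [-4, x, -10, 0], [-5, 0, x - 11, 0], [-1, -1, 0, x]].

Expanding det(xI - A) along the first row:
det(xI - A) = + (x + 4)·det([[x, -10, 0], [0, x - 11, 0], [-1, 0, x]]) - (0)·det([[-4, -10, 0], [-5, x - 11, 0], [-1, 0, x]]) + (10)·det([[-4, x, 0], [-5, 0, 0], [-1, -1, x]]) - (0)·det([[-4, x, -10], [-5, 0, x - 11], [-1, -1, 0]]).

Evaluating gives χ_A(x) = x^4 - 7x^3 + 6x^2 = x^2(x - 6)(x - 1).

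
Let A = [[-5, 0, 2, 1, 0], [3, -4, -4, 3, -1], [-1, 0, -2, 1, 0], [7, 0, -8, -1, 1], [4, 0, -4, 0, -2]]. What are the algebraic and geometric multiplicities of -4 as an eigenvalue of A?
algebraic multiplicity 2, geometric multiplicity 2

The characteristic polynomial is (x + 2)^3(x + 4)^2, so the factor x + 4 appears with exponent 2: the algebraic multiplicity is 2.

rank(A + 4I) = 3, so the eigenspace has dimension 5 - 3 = 2: the geometric multiplicity is 2.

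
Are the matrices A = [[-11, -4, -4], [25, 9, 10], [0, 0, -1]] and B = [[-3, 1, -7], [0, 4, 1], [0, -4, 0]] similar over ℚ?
No.

trace(A) = -3 but trace(B) = 1. The trace is a similarity invariant, so A and B are not similar.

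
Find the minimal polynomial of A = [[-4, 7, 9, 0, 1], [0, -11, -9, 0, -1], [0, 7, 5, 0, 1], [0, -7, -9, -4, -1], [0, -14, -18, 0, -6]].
The characteristic polynomial factors as (x + 4)^5. The minimal polynomial is ∏(x - λ)^{k_λ} where k_λ is the size of the largest Jordan block at λ.

For λ = -4: rank(A + 4I) = 1, and the largest Jordan block has size 2 (the smallest k with rank((A + 4I)^k) = rank((A + 4I)^(k+1))).

So m_A(x) = (x + 4)^2.

m_A(x) = (x + 4)^2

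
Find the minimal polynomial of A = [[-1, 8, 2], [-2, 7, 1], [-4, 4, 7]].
The characteristic polynomial factors as (x - 5)^2(x - 3). The minimal polynomial is ∏(x - λ)^{k_λ} where k_λ is the size of the largest Jordan block at λ.

For λ = 3: rank(A - 3I) = 2, and the largest Jordan block has size 1 (the smallest k with rank((A - 3I)^k) = rank((A - 3I)^(k+1))).
For λ = 5: rank(A - 5I) = 2, and the largest Jordan block has size 2 (the smallest k with rank((A - 5I)^k) = rank((A - 5I)^(k+1))).

So m_A(x) = (x - 5)^2(x - 3).

m_A(x) = (x - 5)^2(x - 3)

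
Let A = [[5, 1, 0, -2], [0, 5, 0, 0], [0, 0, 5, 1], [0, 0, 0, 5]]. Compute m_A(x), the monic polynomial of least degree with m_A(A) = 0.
The characteristic polynomial factors as (x - 5)^4. The minimal polynomial is ∏(x - λ)^{k_λ} where k_λ is the size of the largest Jordan block at λ.

For λ = 5: rank(A - 5I) = 2, and the largest Jordan block has size 2 (the smallest k with rank((A - 5I)^k) = rank((A - 5I)^(k+1))).

So m_A(x) = (x - 5)^2.

m_A(x) = (x - 5)^2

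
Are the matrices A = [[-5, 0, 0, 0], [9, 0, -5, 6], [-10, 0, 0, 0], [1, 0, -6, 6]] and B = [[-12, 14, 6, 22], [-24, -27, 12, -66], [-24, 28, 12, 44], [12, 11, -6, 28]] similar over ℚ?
Both have characteristic polynomial x^2(x - 6)(x + 5), but the minimal polynomial of A is x^2(x - 6)(x + 5) while the minimal polynomial of B is x(x - 6)(x + 5). The minimal polynomial is a similarity invariant, so A and B are not similar.

No.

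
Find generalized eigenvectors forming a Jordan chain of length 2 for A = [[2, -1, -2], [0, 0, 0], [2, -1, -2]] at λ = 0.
We seek v_1 ∈ ker(A^2) \ ker(A), then set v_{i+1} = A v_i.

One such chain is v_1 = [[0, 1, 0]]^T, v_2 = [[-1, 0, -1]]^T. Check: A v_2 = [[0, 0, 0]]^T = 0.

v_1 = [[0, 1, 0]]^T, v_2 = [[-1, 0, -1]]^T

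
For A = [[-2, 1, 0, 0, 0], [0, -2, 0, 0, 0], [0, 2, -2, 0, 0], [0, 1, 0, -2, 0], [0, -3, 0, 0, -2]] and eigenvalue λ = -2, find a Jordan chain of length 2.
v_1 = [[-2, 1, -6, -3, 6]]^T, v_2 = [[1, 0, 2, 1, -3]]^T

We seek v_1 ∈ ker((A + 2I)^2) \ ker(A + 2I), then set v_{i+1} = (A + 2I) v_i.

One such chain is v_1 = [[-2, 1, -6, -3, 6]]^T, v_2 = [[1, 0, 2, 1, -3]]^T. Check: (A + 2I) v_2 = [[0, 0, 0, 0, 0]]^T = 0.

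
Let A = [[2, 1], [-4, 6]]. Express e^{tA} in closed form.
A has Jordan form J = [[4, 1], [0, 4]] with A = PJP^{-1}, so e^{tA} = P e^{tJ} P^{-1}.

For a Jordan block J_k(λ), e^{tJ_k(λ)} = e^{λt} · (I + tN + t^2 N^2/2! + ... + t^{k-1} N^{k-1}/(k-1)!) where N is the nilpotent superdiagonal part.

Assembling the blocks and conjugating back gives the entries of e^{tA} as shown above.

e^{tA} = [[(1 - 2*t)*e^{4*t}, t*e^{4*t}], [-4*t*e^{4*t}, (2*t + 1)*e^{4*t}]]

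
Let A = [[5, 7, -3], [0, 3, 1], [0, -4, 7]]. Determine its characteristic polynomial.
χ_A(x) = (x - 5)^3

xI - A = [[x - 5, -7, 3], [0, x - 3, -1], [0, 4, x - 7]].

Expanding det(xI - A) along the first row:
det(xI - A) = + (x - 5)·det([[x - 3, -1], [4, x - 7]]) - (-7)·det([[0, -1], [0, x - 7]]) + (3)·det([[0, x - 3], [0, 4]]).

Evaluating gives χ_A(x) = x^3 - 15x^2 + 75x - 125 = (x - 5)^3.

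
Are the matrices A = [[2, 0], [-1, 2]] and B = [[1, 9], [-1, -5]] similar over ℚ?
trace(A) = 4 but trace(B) = -4. The trace is a similarity invariant, so A and B are not similar.

No.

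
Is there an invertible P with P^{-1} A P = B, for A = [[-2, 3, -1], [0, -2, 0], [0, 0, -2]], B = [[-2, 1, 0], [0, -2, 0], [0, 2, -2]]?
Two matrices over a field are similar if and only if they have the same invariant factors.

Both A and B have characteristic polynomial (x + 2)^3 and minimal polynomial (x + 2)^2. Computing further, both have invariant factors x + 2, (x + 2)^2. Hence A and B are similar.

Yes.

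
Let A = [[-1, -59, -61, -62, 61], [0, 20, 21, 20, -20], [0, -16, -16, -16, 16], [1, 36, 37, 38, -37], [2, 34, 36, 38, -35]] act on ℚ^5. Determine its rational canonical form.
R = [[0, 0, 0, 0, 16], [1, 0, 0, 0, -20], [0, 1, 0, 0, 24], [0, 0, 1, 0, -13], [0, 0, 0, 1, 6]]

The invariant factors of A (the non-unit diagonal entries of the Smith normal form of xI - A over ℚ[x]) are (x - 4)(x^2 - x + 2)^2, each dividing the next. The characteristic polynomial is their product, (x - 4)(x^2 - x + 2)^2.

The rational canonical form is the block-diagonal matrix of companion matrices C(f_i):
R = [[0, 0, 0, 0, 16], [1, 0, 0, 0, -20], [0, 1, 0, 0, 24], [0, 0, 1, 0, -13], [0, 0, 0, 1, 6]].

Note the characteristic polynomial does not split into linear factors over ℚ, so A has no Jordan form over ℚ; the rational canonical form exists over any field.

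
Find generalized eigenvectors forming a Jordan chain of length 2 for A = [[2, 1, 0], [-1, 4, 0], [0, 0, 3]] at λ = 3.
We seek v_1 ∈ ker((A - 3I)^2) \ ker(A - 3I), then set v_{i+1} = (A - 3I) v_i.

One such chain is v_1 = [[1, 2, -3]]^T, v_2 = [[1, 1, 0]]^T. Check: (A - 3I) v_2 = [[0, 0, 0]]^T = 0.

v_1 = [[1, 2, -3]]^T, v_2 = [[1, 1, 0]]^T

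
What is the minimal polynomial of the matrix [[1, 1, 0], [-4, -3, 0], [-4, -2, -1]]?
The characteristic polynomial factors as (x + 1)^3. The minimal polynomial is ∏(x - λ)^{k_λ} where k_λ is the size of the largest Jordan block at λ.

For λ = -1: rank(A + I) = 1, and the largest Jordan block has size 2 (the smallest k with rank((A + I)^k) = rank((A + I)^(k+1))).

So m_A(x) = (x + 1)^2.

m_A(x) = (x + 1)^2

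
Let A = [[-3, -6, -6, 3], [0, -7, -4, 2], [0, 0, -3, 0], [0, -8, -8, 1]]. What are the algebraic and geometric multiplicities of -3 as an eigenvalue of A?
algebraic multiplicity 4, geometric multiplicity 3

The characteristic polynomial is (x + 3)^4, so the factor x + 3 appears with exponent 4: the algebraic multiplicity is 4.

rank(A + 3I) = 1, so the eigenspace has dimension 4 - 1 = 3: the geometric multiplicity is 3.

Since 3 < 4, A is not diagonalizable.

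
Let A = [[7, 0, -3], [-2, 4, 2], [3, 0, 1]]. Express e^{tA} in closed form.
A has Jordan form J = [[4, 1, 0], [0, 4, 0], [0, 0, 4]] with A = PJP^{-1}, so e^{tA} = P e^{tJ} P^{-1}.

For a Jordan block J_k(λ), e^{tJ_k(λ)} = e^{λt} · (I + tN + t^2 N^2/2! + ... + t^{k-1} N^{k-1}/(k-1)!) where N is the nilpotent superdiagonal part.

Assembling the blocks and conjugating back gives the entries of e^{tA} as shown above.

e^{tA} = [[(3*t + 1)*e^{4*t}, 0, -3*t*e^{4*t}], [-2*t*e^{4*t}, e^{4*t}, 2*t*e^{4*t}], [3*t*e^{4*t}, 0, (1 - 3*t)*e^{4*t}]]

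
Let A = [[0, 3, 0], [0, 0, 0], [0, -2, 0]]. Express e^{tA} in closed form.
A has Jordan form J = [[0, 1, 0], [0, 0, 0], [0, 0, 0]] with A = PJP^{-1}, so e^{tA} = P e^{tJ} P^{-1}.

For a Jordan block J_k(λ), e^{tJ_k(λ)} = e^{λt} · (I + tN + t^2 N^2/2! + ... + t^{k-1} N^{k-1}/(k-1)!) where N is the nilpotent superdiagonal part.

Assembling the blocks and conjugating back gives the entries of e^{tA} as shown above.

e^{tA} = [[1, 3*t, 0], [0, 1, 0], [0, -2*t, 1]]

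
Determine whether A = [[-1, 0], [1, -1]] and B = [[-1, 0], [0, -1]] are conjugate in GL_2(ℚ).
Both have characteristic polynomial (x + 1)^2, but the minimal polynomial of A is (x + 1)^2 while the minimal polynomial of B is x + 1. The minimal polynomial is a similarity invariant, so A and B are not similar.

No.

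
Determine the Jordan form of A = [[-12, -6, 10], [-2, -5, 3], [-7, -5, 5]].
J = [[-4, 1, 0], [0, -4, 1], [0, 0, -4]]

The characteristic polynomial is det(xI - A) = (x + 4)^3, so the eigenvalues are -4 (algebraic multiplicity 3).

For λ = -4: rank(A + 4I) = 2, rank((A + 4I)^2) = 1, rank((A + 4I)^3) = 0. The eigenspace has dimension 3 - 2 = 1, so there is 1 Jordan block; the rank sequence gives block sizes [3].

Assembling the blocks gives the Jordan form J above.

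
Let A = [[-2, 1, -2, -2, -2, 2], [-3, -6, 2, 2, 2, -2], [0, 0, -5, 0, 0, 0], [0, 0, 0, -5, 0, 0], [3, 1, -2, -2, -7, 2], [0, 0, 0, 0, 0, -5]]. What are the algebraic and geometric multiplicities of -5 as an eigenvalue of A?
algebraic multiplicity 6, geometric multiplicity 5

The characteristic polynomial is (x + 5)^6, so the factor x + 5 appears with exponent 6: the algebraic multiplicity is 6.

rank(A + 5I) = 1, so the eigenspace has dimension 6 - 1 = 5: the geometric multiplicity is 5.

Since 5 < 6, A is not diagonalizable.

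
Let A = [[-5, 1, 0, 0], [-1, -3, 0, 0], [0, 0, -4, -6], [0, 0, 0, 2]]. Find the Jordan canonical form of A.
The characteristic polynomial is det(xI - A) = (x - 2)(x + 4)^3, so the eigenvalues are -4 (algebraic multiplicity 3), 2 (algebraic multiplicity 1).

For λ = -4: rank(A + 4I) = 2, rank((A + 4I)^2) = 1. The eigenspace has dimension 4 - 2 = 2, so there are 2 Jordan blocks; the rank sequence gives block sizes [2, 1].

For λ = 2: algebraic multiplicity 1 gives one 1×1 block.

Assembling the blocks gives the Jordan form J above.

J = [[-4, 1, 0, 0], [0, -4, 0, 0], [0, 0, -4, 0], [0, 0, 0, 2]]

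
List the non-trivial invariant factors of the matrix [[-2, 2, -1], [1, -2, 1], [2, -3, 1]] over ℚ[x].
(x + 1)^3

The Jordan structure of A has elementary divisors (x + 1)^3. Arranging the block sizes at each eigenvalue in decreasing order and taking row products gives the invariant factors.

Invariant factors (smallest first, each dividing the next): (x + 1)^3.

Check: the last factor (x + 1)^3 is the minimal polynomial, and the product (x + 1)^3 is the characteristic polynomial.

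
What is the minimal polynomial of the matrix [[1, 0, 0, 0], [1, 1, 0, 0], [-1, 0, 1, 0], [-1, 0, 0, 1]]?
The characteristic polynomial factors as (x - 1)^4. The minimal polynomial is ∏(x - λ)^{k_λ} where k_λ is the size of the largest Jordan block at λ.

For λ = 1: rank(A - I) = 1, and the largest Jordan block has size 2 (the smallest k with rank((A - I)^k) = rank((A - I)^(k+1))).

So m_A(x) = (x - 1)^2.

m_A(x) = (x - 1)^2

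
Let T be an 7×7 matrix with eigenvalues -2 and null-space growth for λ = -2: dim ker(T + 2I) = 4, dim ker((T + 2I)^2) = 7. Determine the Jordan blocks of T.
Jordan blocks: (-2, 2), (-2, 2), (-2, 2), (-2, 1)

λ = -2: successive nullity increments [4, 3] count blocks of size ≥ k; block sizes are [2, 2, 2, 1].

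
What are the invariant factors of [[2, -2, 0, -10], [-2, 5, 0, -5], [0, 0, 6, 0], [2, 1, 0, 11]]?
x - 6, x - 6, (x - 6)^2

The Jordan structure of A has elementary divisors (x - 6)^2, (x - 6), (x - 6). Arranging the block sizes at each eigenvalue in decreasing order and taking row products gives the invariant factors.

Invariant factors (smallest first, each dividing the next): x - 6, x - 6, (x - 6)^2.

Check: the last factor (x - 6)^2 is the minimal polynomial, and the product (x - 6)^4 is the characteristic polynomial.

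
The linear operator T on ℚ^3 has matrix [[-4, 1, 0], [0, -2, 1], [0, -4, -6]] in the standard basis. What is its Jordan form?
The characteristic polynomial is det(xI - A) = (x + 4)^3, so the eigenvalues are -4 (algebraic multiplicity 3).

For λ = -4: rank(A + 4I) = 2, rank((A + 4I)^2) = 1, rank((A + 4I)^3) = 0. The eigenspace has dimension 3 - 2 = 1, so there is 1 Jordan block; the rank sequence gives block sizes [3].

Assembling the blocks gives the Jordan form J above.

J = [[-4, 1, 0], [0, -4, 1], [0, 0, -4]]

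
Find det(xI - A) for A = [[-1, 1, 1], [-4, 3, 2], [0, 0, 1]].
χ_A(x) = (x - 1)^3

xI - A = [[x + 1, -1, -1], [4, x - 3, -2], [0, 0, x - 1]].

Expanding det(xI - A) along the first row:
det(xI - A) = + (x + 1)·det([[x - 3, -2], [0, x - 1]]) - (-1)·det([[4, -2], [0, x - 1]]) + (-1)·det([[4, x - 3], [0, 0]]).

Evaluating gives χ_A(x) = x^3 - 3x^2 + 3x - 1 = (x - 1)^3.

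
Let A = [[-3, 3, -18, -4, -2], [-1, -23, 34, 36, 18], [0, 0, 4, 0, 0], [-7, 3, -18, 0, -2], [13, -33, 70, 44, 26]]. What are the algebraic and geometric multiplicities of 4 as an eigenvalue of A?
The characteristic polynomial is (x - 4)^3(x + 4)^2, so the factor x - 4 appears with exponent 3: the algebraic multiplicity is 3.

rank(A - 4I) = 2, so the eigenspace has dimension 5 - 2 = 3: the geometric multiplicity is 3.

algebraic multiplicity 3, geometric multiplicity 3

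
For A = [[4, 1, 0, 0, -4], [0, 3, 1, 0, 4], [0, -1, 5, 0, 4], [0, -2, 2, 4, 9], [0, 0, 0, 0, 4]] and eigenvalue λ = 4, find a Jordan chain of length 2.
We seek v_1 ∈ ker((A - 4I)^2) \ ker(A - 4I), then set v_{i+1} = (A - 4I) v_i.

One such chain is v_1 = [[0, 2, -2, 0, 1]]^T, v_2 = [[-2, 0, 0, 1, 0]]^T. Check: (A - 4I) v_2 = [[0, 0, 0, 0, 0]]^T = 0.

v_1 = [[0, 2, -2, 0, 1]]^T, v_2 = [[-2, 0, 0, 1, 0]]^T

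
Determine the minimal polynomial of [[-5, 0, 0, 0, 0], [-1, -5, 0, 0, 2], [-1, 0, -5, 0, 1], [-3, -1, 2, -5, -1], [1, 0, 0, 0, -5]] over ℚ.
The characteristic polynomial factors as (x + 5)^5. The minimal polynomial is ∏(x - λ)^{k_λ} where k_λ is the size of the largest Jordan block at λ.

For λ = -5: rank(A + 5I) = 3, and the largest Jordan block has size 3 (the smallest k with rank((A + 5I)^k) = rank((A + 5I)^(k+1))).

So m_A(x) = (x + 5)^3.

m_A(x) = (x + 5)^3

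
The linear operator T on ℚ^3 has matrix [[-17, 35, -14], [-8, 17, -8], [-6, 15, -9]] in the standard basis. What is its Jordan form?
J = [[-3, 1, 0], [0, -3, 0], [0, 0, -3]]

The characteristic polynomial is det(xI - A) = (x + 3)^3, so the eigenvalues are -3 (algebraic multiplicity 3).

For λ = -3: rank(A + 3I) = 1, rank((A + 3I)^2) = 0. The eigenspace has dimension 3 - 1 = 2, so there are 2 Jordan blocks; the rank sequence gives block sizes [2, 1].

Assembling the blocks gives the Jordan form J above.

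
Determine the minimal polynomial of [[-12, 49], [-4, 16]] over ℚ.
m_A(x) = (x - 2)^2

The characteristic polynomial factors as (x - 2)^2. The minimal polynomial is ∏(x - λ)^{k_λ} where k_λ is the size of the largest Jordan block at λ.

For λ = 2: rank(A - 2I) = 1, and the largest Jordan block has size 2 (the smallest k with rank((A - 2I)^k) = rank((A - 2I)^(k+1))).

So m_A(x) = (x - 2)^2.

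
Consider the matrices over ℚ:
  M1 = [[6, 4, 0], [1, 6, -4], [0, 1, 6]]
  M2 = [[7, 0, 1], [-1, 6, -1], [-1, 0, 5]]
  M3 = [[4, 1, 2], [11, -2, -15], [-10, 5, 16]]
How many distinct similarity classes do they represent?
Characteristic polynomials: χ_{M1} = (x - 6)^3, χ_{M2} = (x - 6)^3, χ_{M3} = (x - 6)^3.

{M1, M3}: invariant factors (x - 6)^3.

{M2}: invariant factors x - 6, (x - 6)^2.

Matrices are similar if and only if their invariant-factor lists agree; the partition into similarity classes is {M1, M3}, {M2}.

2 classes: {M1, M3}, {M2}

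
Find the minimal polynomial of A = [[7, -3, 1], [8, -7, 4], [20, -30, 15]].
The characteristic polynomial factors as (x - 5)^3. The minimal polynomial is ∏(x - λ)^{k_λ} where k_λ is the size of the largest Jordan block at λ.

For λ = 5: rank(A - 5I) = 1, and the largest Jordan block has size 2 (the smallest k with rank((A - 5I)^k) = rank((A - 5I)^(k+1))).

So m_A(x) = (x - 5)^2.

m_A(x) = (x - 5)^2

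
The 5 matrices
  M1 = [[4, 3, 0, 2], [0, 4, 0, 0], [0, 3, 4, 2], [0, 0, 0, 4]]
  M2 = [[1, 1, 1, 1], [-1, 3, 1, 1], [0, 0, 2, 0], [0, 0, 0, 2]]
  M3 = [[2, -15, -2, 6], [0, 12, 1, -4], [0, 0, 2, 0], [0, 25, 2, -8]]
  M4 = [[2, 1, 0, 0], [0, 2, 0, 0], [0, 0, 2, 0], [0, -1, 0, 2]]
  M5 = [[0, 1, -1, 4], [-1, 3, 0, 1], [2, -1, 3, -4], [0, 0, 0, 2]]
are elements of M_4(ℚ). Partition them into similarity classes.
3 classes: {M1}, {M2, M4}, {M3, M5}

Characteristic polynomials: χ_{M1} = (x - 4)^4, χ_{M2} = (x - 2)^4, χ_{M3} = (x - 2)^4, χ_{M4} = (x - 2)^4, χ_{M5} = (x - 2)^4.

{M1}: invariant factors x - 4, x - 4, (x - 4)^2.

{M2, M4}: invariant factors x - 2, x - 2, (x - 2)^2.

{M3, M5}: invariant factors x - 2, (x - 2)^3.

Matrices are similar if and only if their invariant-factor lists agree; the partition into similarity classes is {M1}, {M2, M4}, {M3, M5}.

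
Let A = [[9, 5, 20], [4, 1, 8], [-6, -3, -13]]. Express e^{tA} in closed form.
e^{tA} = [[(10*t + 1)*e^{-t}, 5*t*e^{-t}, 20*t*e^{-t}], [4*t*e^{-t}, (2*t + 1)*e^{-t}, 8*t*e^{-t}], [-6*t*e^{-t}, -3*t*e^{-t}, (1 - 12*t)*e^{-t}]]

A has Jordan form J = [[-1, 1, 0], [0, -1, 0], [0, 0, -1]] with A = PJP^{-1}, so e^{tA} = P e^{tJ} P^{-1}.

For a Jordan block J_k(λ), e^{tJ_k(λ)} = e^{λt} · (I + tN + t^2 N^2/2! + ... + t^{k-1} N^{k-1}/(k-1)!) where N is the nilpotent superdiagonal part.

Assembling the blocks and conjugating back gives the entries of e^{tA} as shown above.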